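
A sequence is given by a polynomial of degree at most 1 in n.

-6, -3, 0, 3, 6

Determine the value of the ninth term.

First differences: 3  3  3  3
First differences constant at 3.
6 + 3 = 9
9 + 3 = 12
12 + 3 = 15
15 + 3 = 18

18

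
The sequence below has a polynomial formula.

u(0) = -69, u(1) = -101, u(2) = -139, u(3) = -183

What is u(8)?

-493

D1: -32, -38, -44
D2: -6, -6
Constant second difference = -6, so extend:
-44 − 6 = -50;  -183 − 50 = -233
-50 − 6 = -56;  -233 − 56 = -289
-56 − 6 = -62;  -289 − 62 = -351
-62 − 6 = -68;  -351 − 68 = -419
-68 − 6 = -74;  -419 − 74 = -493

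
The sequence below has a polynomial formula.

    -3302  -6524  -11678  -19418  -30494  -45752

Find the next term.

D1: -3222 , -5154 , -7740 , -11076 , -15258
D2: -1932 , -2586 , -3336 , -4182
D3: -654 , -750 , -846
D4: -96 , -96
Fourth differences constant at -96.
-846 − 96 = -942;  -4182 − 942 = -5124;  -15258 − 5124 = -20382;  -45752 − 20382 = -66134

-66134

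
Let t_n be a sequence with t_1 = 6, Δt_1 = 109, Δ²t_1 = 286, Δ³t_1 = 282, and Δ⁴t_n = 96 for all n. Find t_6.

6711

Build the table forward from the leading diagonal:
Fourth differences: 96  96  96  96  96  96
Third differences: 282  378  474  570  666  762
Second differences: 286  568  946  1420  1990  2656
First differences: 109  395  963  1909  3329  5319
t: 6  115  510  1473  3382  6711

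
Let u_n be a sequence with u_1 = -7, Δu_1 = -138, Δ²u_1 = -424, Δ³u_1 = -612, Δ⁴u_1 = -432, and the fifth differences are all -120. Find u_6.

-13337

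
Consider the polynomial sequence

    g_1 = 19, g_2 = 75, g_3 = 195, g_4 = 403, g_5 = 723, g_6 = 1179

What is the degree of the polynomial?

3

56, 120, 208, 320, 456
64, 88, 112, 136
24, 24, 24
The third differences are constant, so the polynomial has degree 3.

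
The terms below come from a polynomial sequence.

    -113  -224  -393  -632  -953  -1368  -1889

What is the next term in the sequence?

-2528

First differences: -111, -169, -239, -321, -415, -521
Second differences: -58, -70, -82, -94, -106
Third differences: -12, -12, -12, -12
The third differences are constant (-12).
-106 − 12 = -118;  -521 − 118 = -639;  -1889 − 639 = -2528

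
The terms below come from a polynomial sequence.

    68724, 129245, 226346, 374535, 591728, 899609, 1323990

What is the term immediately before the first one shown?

33323

First differences: 60521  97101  148189  217193  307881  424381
Second differences: 36580  51088  69004  90688  116500
Third differences: 14508  17916  21684  25812
Fourth differences: 3408  3768  4128
Fifth differences: 360  360
The fifth differences are constant at 360.
Work back: 3408 − 360 = 3048;  14508 − 3048 = 11460;  36580 − 11460 = 25120;  60521 − 25120 = 35401;  68724 − 35401 = 33323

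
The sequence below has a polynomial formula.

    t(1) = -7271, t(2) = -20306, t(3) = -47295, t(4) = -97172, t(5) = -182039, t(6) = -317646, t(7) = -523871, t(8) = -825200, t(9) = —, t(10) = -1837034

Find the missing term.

-1251207

Using the first 8 terms:
Δ: -13035, -26989, -49877, -84867, -135607, -206225, -301329
Δ²: -13954, -22888, -34990, -50740, -70618, -95104
Δ³: -8934, -12102, -15750, -19878, -24486
Δ⁴: -3168, -3648, -4128, -4608
Δ⁵: -480, -480, -480
Constant fifth difference = -480.
Extend forward: -4608 − 480 = -5088;  -24486 − 5088 = -29574;  -95104 − 29574 = -124678;  -301329 − 124678 = -426007;  -825200 − 426007 = -1251207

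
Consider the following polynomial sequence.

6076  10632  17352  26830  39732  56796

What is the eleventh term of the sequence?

First differences: 4556, 6720, 9478, 12902, 17064
Second differences: 2164, 2758, 3424, 4162
Third differences: 594, 666, 738
Fourth differences: 72, 72
The fourth differences are constant (72).
738 + 72 = 810;  4162 + 810 = 4972;  17064 + 4972 = 22036;  56796 + 22036 = 78832
810 + 72 = 882;  4972 + 882 = 5854;  22036 + 5854 = 27890;  78832 + 27890 = 106722
882 + 72 = 954;  5854 + 954 = 6808;  27890 + 6808 = 34698;  106722 + 34698 = 141420
954 + 72 = 1026;  6808 + 1026 = 7834;  34698 + 7834 = 42532;  141420 + 42532 = 183952
1026 + 72 = 1098;  7834 + 1098 = 8932;  42532 + 8932 = 51464;  183952 + 51464 = 235416

235416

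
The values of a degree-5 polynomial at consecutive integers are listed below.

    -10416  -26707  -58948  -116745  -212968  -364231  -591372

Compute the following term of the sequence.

-919933

Δ: -16291, -32241, -57797, -96223, -151263, -227141
Δ²: -15950, -25556, -38426, -55040, -75878
Δ³: -9606, -12870, -16614, -20838
Δ⁴: -3264, -3744, -4224
Δ⁵: -480, -480
Constant fifth difference = -480, so extend:
-4224 − 480 = -4704;  -20838 − 4704 = -25542;  -75878 − 25542 = -101420;  -227141 − 101420 = -328561;  -591372 − 328561 = -919933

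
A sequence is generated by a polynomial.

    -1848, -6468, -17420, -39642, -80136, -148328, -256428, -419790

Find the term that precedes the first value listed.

-326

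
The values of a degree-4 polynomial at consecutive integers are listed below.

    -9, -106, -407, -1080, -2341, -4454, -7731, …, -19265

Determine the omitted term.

Using the first 7 terms:
D1: -97, -301, -673, -1261, -2113, -3277
D2: -204, -372, -588, -852, -1164
D3: -168, -216, -264, -312
D4: -48, -48, -48
Constant fourth difference = -48.
Extend forward: -312 − 48 = -360;  -1164 − 360 = -1524;  -3277 − 1524 = -4801;  -7731 − 4801 = -12532

-12532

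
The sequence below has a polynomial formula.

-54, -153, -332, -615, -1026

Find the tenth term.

-5841

Δ: -99, -179, -283, -411
Δ²: -80, -104, -128
Δ³: -24, -24
The third differences are constant (-24).
-128 − 24 = -152;  -411 − 152 = -563;  -1026 − 563 = -1589
-152 − 24 = -176;  -563 − 176 = -739;  -1589 − 739 = -2328
-176 − 24 = -200;  -739 − 200 = -939;  -2328 − 939 = -3267
-200 − 24 = -224;  -939 − 224 = -1163;  -3267 − 1163 = -4430
-224 − 24 = -248;  -1163 − 248 = -1411;  -4430 − 1411 = -5841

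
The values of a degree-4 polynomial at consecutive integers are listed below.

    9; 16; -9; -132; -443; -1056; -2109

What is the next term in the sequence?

7, -25, -123, -311, -613, -1053
-32, -98, -188, -302, -440
-66, -90, -114, -138
-24, -24, -24
Constant fourth difference = -24, so extend:
-138 − 24 = -162;  -440 − 162 = -602;  -1053 − 602 = -1655;  -2109 − 1655 = -3764

-3764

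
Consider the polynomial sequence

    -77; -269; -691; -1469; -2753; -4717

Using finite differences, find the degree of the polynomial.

4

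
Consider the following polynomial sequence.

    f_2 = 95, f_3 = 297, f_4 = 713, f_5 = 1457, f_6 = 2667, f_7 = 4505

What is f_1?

17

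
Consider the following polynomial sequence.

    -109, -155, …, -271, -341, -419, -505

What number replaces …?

-209

Using the last 4 terms:
First differences: -70  -78  -86
Second differences: -8  -8
Constant second difference = -8.
Extend backward: -70 + 8 = -62;  -271 + 62 = -209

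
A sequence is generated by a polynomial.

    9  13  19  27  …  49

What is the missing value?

37

Using the first 4 terms:
Δ: 4  6  8
Δ²: 2  2
Constant second difference = 2.
Extend forward: 8 + 2 = 10;  27 + 10 = 37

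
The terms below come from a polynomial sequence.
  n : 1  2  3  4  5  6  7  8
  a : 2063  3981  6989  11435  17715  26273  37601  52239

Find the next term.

70775

1918 , 3008 , 4446 , 6280 , 8558 , 11328 , 14638
1090 , 1438 , 1834 , 2278 , 2770 , 3310
348 , 396 , 444 , 492 , 540
48 , 48 , 48 , 48
Fourth differences constant at 48.
540 + 48 = 588;  3310 + 588 = 3898;  14638 + 3898 = 18536;  52239 + 18536 = 70775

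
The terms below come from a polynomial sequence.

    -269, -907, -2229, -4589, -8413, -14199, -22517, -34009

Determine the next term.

Δ: -638  -1322  -2360  -3824  -5786  -8318  -11492
Δ²: -684  -1038  -1464  -1962  -2532  -3174
Δ³: -354  -426  -498  -570  -642
Δ⁴: -72  -72  -72  -72
Constant fourth difference = -72, so extend:
-642 − 72 = -714;  -3174 − 714 = -3888;  -11492 − 3888 = -15380;  -34009 − 15380 = -49389

-49389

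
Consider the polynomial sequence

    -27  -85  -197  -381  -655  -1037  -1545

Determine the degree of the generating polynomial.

3

D1: -58, -112, -184, -274, -382, -508
D2: -54, -72, -90, -108, -126
D3: -18, -18, -18, -18
The third differences are constant, so the polynomial has degree 3.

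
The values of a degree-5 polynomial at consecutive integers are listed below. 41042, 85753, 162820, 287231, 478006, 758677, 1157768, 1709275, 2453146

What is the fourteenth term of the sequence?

D1: 44711, 77067, 124411, 190775, 280671, 399091, 551507, 743871
D2: 32356, 47344, 66364, 89896, 118420, 152416, 192364
D3: 14988, 19020, 23532, 28524, 33996, 39948
D4: 4032, 4512, 4992, 5472, 5952
D5: 480, 480, 480, 480
Fifth differences constant at 480.
5952 + 480 = 6432;  39948 + 6432 = 46380;  192364 + 46380 = 238744;  743871 + 238744 = 982615;  2453146 + 982615 = 3435761
6432 + 480 = 6912;  46380 + 6912 = 53292;  238744 + 53292 = 292036;  982615 + 292036 = 1274651;  3435761 + 1274651 = 4710412
6912 + 480 = 7392;  53292 + 7392 = 60684;  292036 + 60684 = 352720;  1274651 + 352720 = 1627371;  4710412 + 1627371 = 6337783
7392 + 480 = 7872;  60684 + 7872 = 68556;  352720 + 68556 = 421276;  1627371 + 421276 = 2048647;  6337783 + 2048647 = 8386430
7872 + 480 = 8352;  68556 + 8352 = 76908;  421276 + 76908 = 498184;  2048647 + 498184 = 2546831;  8386430 + 2546831 = 10933261

10933261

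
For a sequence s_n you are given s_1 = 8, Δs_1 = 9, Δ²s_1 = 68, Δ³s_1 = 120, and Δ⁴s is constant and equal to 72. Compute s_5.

1004

Build the table forward from the leading diagonal:
Fourth differences: 72, 72, 72, 72, 72
Third differences: 120, 192, 264, 336, 408
Second differences: 68, 188, 380, 644, 980
First differences: 9, 77, 265, 645, 1289
s: 8, 17, 94, 359, 1004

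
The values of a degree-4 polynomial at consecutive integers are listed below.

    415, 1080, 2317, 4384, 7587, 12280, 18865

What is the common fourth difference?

48

Δ: 665, 1237, 2067, 3203, 4693, 6585
Δ²: 572, 830, 1136, 1490, 1892
Δ³: 258, 306, 354, 402
Δ⁴: 48, 48, 48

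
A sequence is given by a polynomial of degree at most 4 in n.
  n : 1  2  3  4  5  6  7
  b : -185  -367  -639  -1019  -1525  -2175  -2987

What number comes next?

Δ: -182 , -272 , -380 , -506 , -650 , -812
Δ²: -90 , -108 , -126 , -144 , -162
Δ³: -18 , -18 , -18 , -18
Third differences constant at -18.
-162 − 18 = -180;  -812 − 180 = -992;  -2987 − 992 = -3979

-3979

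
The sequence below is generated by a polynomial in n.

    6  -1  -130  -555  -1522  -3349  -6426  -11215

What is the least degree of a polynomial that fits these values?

-7, -129, -425, -967, -1827, -3077, -4789
-122, -296, -542, -860, -1250, -1712
-174, -246, -318, -390, -462
-72, -72, -72, -72
The fourth differences are constant, so the polynomial has degree 4.

4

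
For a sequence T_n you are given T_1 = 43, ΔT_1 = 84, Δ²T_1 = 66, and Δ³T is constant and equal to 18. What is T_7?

Build the table forward from the leading diagonal:
Third differences: 18, 18, 18, 18, 18, 18, 18
Second differences: 66, 84, 102, 120, 138, 156, 174
First differences: 84, 150, 234, 336, 456, 594, 750
T: 43, 127, 277, 511, 847, 1303, 1897

1897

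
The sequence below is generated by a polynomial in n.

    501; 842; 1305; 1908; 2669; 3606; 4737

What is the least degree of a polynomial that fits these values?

3

Δ: 341, 463, 603, 761, 937, 1131
Δ²: 122, 140, 158, 176, 194
Δ³: 18, 18, 18, 18
The third differences are constant, so the polynomial has degree 3.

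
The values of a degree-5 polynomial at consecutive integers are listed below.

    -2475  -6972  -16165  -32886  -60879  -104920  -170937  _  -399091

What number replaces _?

Using the first 7 terms:
Δ: -4497, -9193, -16721, -27993, -44041, -66017
Δ²: -4696, -7528, -11272, -16048, -21976
Δ³: -2832, -3744, -4776, -5928
Δ⁴: -912, -1032, -1152
Δ⁵: -120, -120
Constant fifth difference = -120.
Extend forward: -1152 − 120 = -1272;  -5928 − 1272 = -7200;  -21976 − 7200 = -29176;  -66017 − 29176 = -95193;  -170937 − 95193 = -266130

-266130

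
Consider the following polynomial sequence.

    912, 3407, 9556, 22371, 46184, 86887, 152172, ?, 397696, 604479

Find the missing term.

251771

Using the first 7 terms:
Δ: 2495  6149  12815  23813  40703  65285
Δ²: 3654  6666  10998  16890  24582
Δ³: 3012  4332  5892  7692
Δ⁴: 1320  1560  1800
Δ⁵: 240  240
Constant fifth difference = 240.
Extend forward: 1800 + 240 = 2040;  7692 + 2040 = 9732;  24582 + 9732 = 34314;  65285 + 34314 = 99599;  152172 + 99599 = 251771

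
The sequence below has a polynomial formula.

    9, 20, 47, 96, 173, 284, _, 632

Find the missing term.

Using the first 6 terms:
Δ: 11  27  49  77  111
Δ²: 16  22  28  34
Δ³: 6  6  6
Constant third difference = 6.
Extend forward: 34 + 6 = 40;  111 + 40 = 151;  284 + 151 = 435

435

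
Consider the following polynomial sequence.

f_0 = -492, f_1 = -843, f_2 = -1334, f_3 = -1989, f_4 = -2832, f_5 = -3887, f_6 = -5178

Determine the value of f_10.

-13182

Δ: -351, -491, -655, -843, -1055, -1291
Δ²: -140, -164, -188, -212, -236
Δ³: -24, -24, -24, -24
The third differences are constant (-24).
-236 − 24 = -260;  -1291 − 260 = -1551;  -5178 − 1551 = -6729
-260 − 24 = -284;  -1551 − 284 = -1835;  -6729 − 1835 = -8564
-284 − 24 = -308;  -1835 − 308 = -2143;  -8564 − 2143 = -10707
-308 − 24 = -332;  -2143 − 332 = -2475;  -10707 − 2475 = -13182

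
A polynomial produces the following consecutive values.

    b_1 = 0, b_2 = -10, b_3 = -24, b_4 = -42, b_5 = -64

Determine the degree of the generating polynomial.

2

-10, -14, -18, -22
-4, -4, -4
The second differences are constant, so the polynomial has degree 2.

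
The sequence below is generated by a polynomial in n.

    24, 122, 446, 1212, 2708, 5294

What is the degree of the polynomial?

Δ: 98, 324, 766, 1496, 2586
Δ²: 226, 442, 730, 1090
Δ³: 216, 288, 360
Δ⁴: 72, 72
The fourth differences are constant, so the polynomial has degree 4.

4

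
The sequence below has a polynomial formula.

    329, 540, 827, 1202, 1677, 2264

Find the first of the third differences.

D1: 211, 287, 375, 475, 587
D2: 76, 88, 100, 112
D3: 12, 12, 12

12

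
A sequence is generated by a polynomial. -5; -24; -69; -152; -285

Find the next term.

-19, -45, -83, -133
-26, -38, -50
-12, -12
Third differences constant at -12.
-50 − 12 = -62;  -133 − 62 = -195;  -285 − 195 = -480

-480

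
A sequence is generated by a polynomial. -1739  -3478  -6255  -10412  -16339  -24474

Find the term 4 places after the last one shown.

-89534

Δ: -1739 , -2777 , -4157 , -5927 , -8135
Δ²: -1038 , -1380 , -1770 , -2208
Δ³: -342 , -390 , -438
Δ⁴: -48 , -48
The fourth differences are constant (-48).
-438 − 48 = -486;  -2208 − 486 = -2694;  -8135 − 2694 = -10829;  -24474 − 10829 = -35303
-486 − 48 = -534;  -2694 − 534 = -3228;  -10829 − 3228 = -14057;  -35303 − 14057 = -49360
-534 − 48 = -582;  -3228 − 582 = -3810;  -14057 − 3810 = -17867;  -49360 − 17867 = -67227
-582 − 48 = -630;  -3810 − 630 = -4440;  -17867 − 4440 = -22307;  -67227 − 22307 = -89534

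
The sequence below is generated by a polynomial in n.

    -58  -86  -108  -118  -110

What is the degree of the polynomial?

First differences: -28, -22, -10, 8
Second differences: 6, 12, 18
Third differences: 6, 6
The third differences are constant, so the polynomial has degree 3.

3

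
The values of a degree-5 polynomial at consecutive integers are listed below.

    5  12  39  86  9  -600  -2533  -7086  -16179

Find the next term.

7  27  47  -77  -609  -1933  -4553  -9093
20  20  -124  -532  -1324  -2620  -4540
0  -144  -408  -792  -1296  -1920
-144  -264  -384  -504  -624
-120  -120  -120  -120
Fifth differences constant at -120.
-624 − 120 = -744;  -1920 − 744 = -2664;  -4540 − 2664 = -7204;  -9093 − 7204 = -16297;  -16179 − 16297 = -32476

-32476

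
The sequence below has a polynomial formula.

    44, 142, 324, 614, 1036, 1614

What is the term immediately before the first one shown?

98, 182, 290, 422, 578
84, 108, 132, 156
24, 24, 24
The third differences are constant at 24.
Work back: 84 − 24 = 60;  98 − 60 = 38;  44 − 38 = 6

6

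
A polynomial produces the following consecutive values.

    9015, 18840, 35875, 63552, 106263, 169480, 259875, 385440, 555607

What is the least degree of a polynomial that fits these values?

Δ: 9825, 17035, 27677, 42711, 63217, 90395, 125565, 170167
Δ²: 7210, 10642, 15034, 20506, 27178, 35170, 44602
Δ³: 3432, 4392, 5472, 6672, 7992, 9432
Δ⁴: 960, 1080, 1200, 1320, 1440
Δ⁵: 120, 120, 120, 120
The fifth differences are constant, so the polynomial has degree 5.

5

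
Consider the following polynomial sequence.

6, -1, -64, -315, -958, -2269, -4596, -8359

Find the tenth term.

-22233

Δ: -7, -63, -251, -643, -1311, -2327, -3763
Δ²: -56, -188, -392, -668, -1016, -1436
Δ³: -132, -204, -276, -348, -420
Δ⁴: -72, -72, -72, -72
The fourth differences are constant (-72).
-420 − 72 = -492;  -1436 − 492 = -1928;  -3763 − 1928 = -5691;  -8359 − 5691 = -14050
-492 − 72 = -564;  -1928 − 564 = -2492;  -5691 − 2492 = -8183;  -14050 − 8183 = -22233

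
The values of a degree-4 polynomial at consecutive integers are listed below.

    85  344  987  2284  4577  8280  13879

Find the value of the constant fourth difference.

Δ: 259, 643, 1297, 2293, 3703, 5599
Δ²: 384, 654, 996, 1410, 1896
Δ³: 270, 342, 414, 486
Δ⁴: 72, 72, 72

72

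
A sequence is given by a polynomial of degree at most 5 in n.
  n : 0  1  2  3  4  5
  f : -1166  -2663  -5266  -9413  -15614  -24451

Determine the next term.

-36578

Δ: -1497, -2603, -4147, -6201, -8837
Δ²: -1106, -1544, -2054, -2636
Δ³: -438, -510, -582
Δ⁴: -72, -72
Constant fourth difference = -72, so extend:
-582 − 72 = -654;  -2636 − 654 = -3290;  -8837 − 3290 = -12127;  -24451 − 12127 = -36578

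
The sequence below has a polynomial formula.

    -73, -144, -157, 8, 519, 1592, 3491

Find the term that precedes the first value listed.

D1: -71  -13  165  511  1073  1899
D2: 58  178  346  562  826
D3: 120  168  216  264
D4: 48  48  48
The fourth differences are constant at 48.
Work back: 120 − 48 = 72;  58 − 72 = -14;  -71 + 14 = -57;  -73 + 57 = -16

-16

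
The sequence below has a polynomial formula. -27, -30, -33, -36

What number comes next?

Δ: -3 , -3 , -3
Constant first difference = -3, so extend:
-36 − 3 = -39

-39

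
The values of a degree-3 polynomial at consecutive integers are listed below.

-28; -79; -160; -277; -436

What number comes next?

-643

D1: -51  -81  -117  -159
D2: -30  -36  -42
D3: -6  -6
Constant third difference = -6, so extend:
-42 − 6 = -48;  -159 − 48 = -207;  -436 − 207 = -643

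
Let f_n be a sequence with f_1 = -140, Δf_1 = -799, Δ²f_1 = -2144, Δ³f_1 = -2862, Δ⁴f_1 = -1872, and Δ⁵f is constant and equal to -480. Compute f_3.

-3882

Build the table forward from the leading diagonal:
D5: -480  -480  -480
D4: -1872  -2352  -2832
D3: -2862  -4734  -7086
D2: -2144  -5006  -9740
D1: -799  -2943  -7949
f: -140  -939  -3882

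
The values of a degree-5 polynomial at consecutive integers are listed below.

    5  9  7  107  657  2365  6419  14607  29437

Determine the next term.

54257

4, -2, 100, 550, 1708, 4054, 8188, 14830
-6, 102, 450, 1158, 2346, 4134, 6642
108, 348, 708, 1188, 1788, 2508
240, 360, 480, 600, 720
120, 120, 120, 120
Constant fifth difference = 120, so extend:
720 + 120 = 840;  2508 + 840 = 3348;  6642 + 3348 = 9990;  14830 + 9990 = 24820;  29437 + 24820 = 54257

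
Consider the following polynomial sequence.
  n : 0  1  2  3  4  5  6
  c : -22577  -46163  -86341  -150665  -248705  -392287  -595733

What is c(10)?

-2395397

First differences: -23586  -40178  -64324  -98040  -143582  -203446
Second differences: -16592  -24146  -33716  -45542  -59864
Third differences: -7554  -9570  -11826  -14322
Fourth differences: -2016  -2256  -2496
Fifth differences: -240  -240
Constant fifth difference = -240, so extend:
-2496 − 240 = -2736;  -14322 − 2736 = -17058;  -59864 − 17058 = -76922;  -203446 − 76922 = -280368;  -595733 − 280368 = -876101
-2736 − 240 = -2976;  -17058 − 2976 = -20034;  -76922 − 20034 = -96956;  -280368 − 96956 = -377324;  -876101 − 377324 = -1253425
-2976 − 240 = -3216;  -20034 − 3216 = -23250;  -96956 − 23250 = -120206;  -377324 − 120206 = -497530;  -1253425 − 497530 = -1750955
-3216 − 240 = -3456;  -23250 − 3456 = -26706;  -120206 − 26706 = -146912;  -497530 − 146912 = -644442;  -1750955 − 644442 = -2395397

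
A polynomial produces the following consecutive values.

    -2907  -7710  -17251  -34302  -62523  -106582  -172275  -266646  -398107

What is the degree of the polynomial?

D1: -4803, -9541, -17051, -28221, -44059, -65693, -94371, -131461
D2: -4738, -7510, -11170, -15838, -21634, -28678, -37090
D3: -2772, -3660, -4668, -5796, -7044, -8412
D4: -888, -1008, -1128, -1248, -1368
D5: -120, -120, -120, -120
The fifth differences are constant, so the polynomial has degree 5.

5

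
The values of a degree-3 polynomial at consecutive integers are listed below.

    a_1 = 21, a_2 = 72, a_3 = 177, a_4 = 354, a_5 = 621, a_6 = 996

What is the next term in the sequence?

1497

51  105  177  267  375
54  72  90  108
18  18  18
Third differences constant at 18.
108 + 18 = 126;  375 + 126 = 501;  996 + 501 = 1497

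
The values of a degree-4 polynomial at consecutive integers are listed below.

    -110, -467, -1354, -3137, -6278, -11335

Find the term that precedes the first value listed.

First differences: -357  -887  -1783  -3141  -5057
Second differences: -530  -896  -1358  -1916
Third differences: -366  -462  -558
Fourth differences: -96  -96
The fourth differences are constant at -96.
Work back: -366 + 96 = -270;  -530 + 270 = -260;  -357 + 260 = -97;  -110 + 97 = -13

-13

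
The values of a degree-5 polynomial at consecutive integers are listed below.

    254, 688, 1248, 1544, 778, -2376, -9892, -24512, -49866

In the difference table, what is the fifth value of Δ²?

Δ: 434, 560, 296, -766, -3154, -7516, -14620, -25354
Δ²: 126, -264, -1062, -2388, -4362, -7104, -10734
Δ³: -390, -798, -1326, -1974, -2742, -3630
Δ⁴: -408, -528, -648, -768, -888
Δ⁵: -120, -120, -120, -120

-4362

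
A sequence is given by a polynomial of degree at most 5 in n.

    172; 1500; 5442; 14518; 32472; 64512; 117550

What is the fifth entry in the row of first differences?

First differences: 1328, 3942, 9076, 17954, 32040, 53038
Second differences: 2614, 5134, 8878, 14086, 20998
Third differences: 2520, 3744, 5208, 6912
Fourth differences: 1224, 1464, 1704
Fifth differences: 240, 240

32040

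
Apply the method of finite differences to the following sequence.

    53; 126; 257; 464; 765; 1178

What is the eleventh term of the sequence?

5553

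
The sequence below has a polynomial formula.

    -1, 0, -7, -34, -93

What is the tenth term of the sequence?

-1288

D1: 1, -7, -27, -59
D2: -8, -20, -32
D3: -12, -12
Constant third difference = -12, so extend:
-32 − 12 = -44;  -59 − 44 = -103;  -93 − 103 = -196
-44 − 12 = -56;  -103 − 56 = -159;  -196 − 159 = -355
-56 − 12 = -68;  -159 − 68 = -227;  -355 − 227 = -582
-68 − 12 = -80;  -227 − 80 = -307;  -582 − 307 = -889
-80 − 12 = -92;  -307 − 92 = -399;  -889 − 399 = -1288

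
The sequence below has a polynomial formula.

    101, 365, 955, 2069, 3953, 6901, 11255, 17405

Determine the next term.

25789

First differences: 264 , 590 , 1114 , 1884 , 2948 , 4354 , 6150
Second differences: 326 , 524 , 770 , 1064 , 1406 , 1796
Third differences: 198 , 246 , 294 , 342 , 390
Fourth differences: 48 , 48 , 48 , 48
Fourth differences constant at 48.
390 + 48 = 438;  1796 + 438 = 2234;  6150 + 2234 = 8384;  17405 + 8384 = 25789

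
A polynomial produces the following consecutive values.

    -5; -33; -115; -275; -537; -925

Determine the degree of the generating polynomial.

First differences: -28, -82, -160, -262, -388
Second differences: -54, -78, -102, -126
Third differences: -24, -24, -24
The third differences are constant, so the polynomial has degree 3.

3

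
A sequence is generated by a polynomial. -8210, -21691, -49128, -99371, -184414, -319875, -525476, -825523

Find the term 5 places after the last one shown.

-4974518

Δ: -13481, -27437, -50243, -85043, -135461, -205601, -300047
Δ²: -13956, -22806, -34800, -50418, -70140, -94446
Δ³: -8850, -11994, -15618, -19722, -24306
Δ⁴: -3144, -3624, -4104, -4584
Δ⁵: -480, -480, -480
The fifth differences are constant (-480).
-4584 − 480 = -5064;  -24306 − 5064 = -29370;  -94446 − 29370 = -123816;  -300047 − 123816 = -423863;  -825523 − 423863 = -1249386
-5064 − 480 = -5544;  -29370 − 5544 = -34914;  -123816 − 34914 = -158730;  -423863 − 158730 = -582593;  -1249386 − 582593 = -1831979
-5544 − 480 = -6024;  -34914 − 6024 = -40938;  -158730 − 40938 = -199668;  -582593 − 199668 = -782261;  -1831979 − 782261 = -2614240
-6024 − 480 = -6504;  -40938 − 6504 = -47442;  -199668 − 47442 = -247110;  -782261 − 247110 = -1029371;  -2614240 − 1029371 = -3643611
-6504 − 480 = -6984;  -47442 − 6984 = -54426;  -247110 − 54426 = -301536;  -1029371 − 301536 = -1330907;  -3643611 − 1330907 = -4974518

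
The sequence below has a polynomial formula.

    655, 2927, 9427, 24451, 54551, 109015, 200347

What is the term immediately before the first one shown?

D1: 2272, 6500, 15024, 30100, 54464, 91332
D2: 4228, 8524, 15076, 24364, 36868
D3: 4296, 6552, 9288, 12504
D4: 2256, 2736, 3216
D5: 480, 480
The fifth differences are constant at 480.
Work back: 2256 − 480 = 1776;  4296 − 1776 = 2520;  4228 − 2520 = 1708;  2272 − 1708 = 564;  655 − 564 = 91

91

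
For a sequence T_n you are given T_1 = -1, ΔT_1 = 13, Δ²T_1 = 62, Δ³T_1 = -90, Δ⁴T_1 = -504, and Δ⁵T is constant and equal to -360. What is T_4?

134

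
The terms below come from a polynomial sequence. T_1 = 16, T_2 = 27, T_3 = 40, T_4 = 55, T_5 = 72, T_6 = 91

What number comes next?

112

Δ: 11  13  15  17  19
Δ²: 2  2  2  2
Second differences constant at 2.
19 + 2 = 21;  91 + 21 = 112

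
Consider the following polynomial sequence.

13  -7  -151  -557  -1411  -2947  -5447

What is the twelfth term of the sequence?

-20 , -144 , -406 , -854 , -1536 , -2500
-124 , -262 , -448 , -682 , -964
-138 , -186 , -234 , -282
-48 , -48 , -48
Constant fourth difference = -48, so extend:
-282 − 48 = -330;  -964 − 330 = -1294;  -2500 − 1294 = -3794;  -5447 − 3794 = -9241
-330 − 48 = -378;  -1294 − 378 = -1672;  -3794 − 1672 = -5466;  -9241 − 5466 = -14707
-378 − 48 = -426;  -1672 − 426 = -2098;  -5466 − 2098 = -7564;  -14707 − 7564 = -22271
-426 − 48 = -474;  -2098 − 474 = -2572;  -7564 − 2572 = -10136;  -22271 − 10136 = -32407
-474 − 48 = -522;  -2572 − 522 = -3094;  -10136 − 3094 = -13230;  -32407 − 13230 = -45637

-45637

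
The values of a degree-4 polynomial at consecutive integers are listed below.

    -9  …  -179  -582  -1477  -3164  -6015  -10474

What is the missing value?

-40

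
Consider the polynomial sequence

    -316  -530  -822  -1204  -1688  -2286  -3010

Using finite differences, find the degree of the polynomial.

3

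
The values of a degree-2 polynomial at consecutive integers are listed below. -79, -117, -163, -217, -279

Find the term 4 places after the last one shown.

-607

D1: -38, -46, -54, -62
D2: -8, -8, -8
The second differences are constant (-8).
-62 − 8 = -70;  -279 − 70 = -349
-70 − 8 = -78;  -349 − 78 = -427
-78 − 8 = -86;  -427 − 86 = -513
-86 − 8 = -94;  -513 − 94 = -607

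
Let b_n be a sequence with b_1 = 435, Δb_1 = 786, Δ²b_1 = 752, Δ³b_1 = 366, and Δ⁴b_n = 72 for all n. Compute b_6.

Build the table forward from the leading diagonal:
D4: 72  72  72  72  72  72
D3: 366  438  510  582  654  726
D2: 752  1118  1556  2066  2648  3302
D1: 786  1538  2656  4212  6278  8926
b: 435  1221  2759  5415  9627  15905

15905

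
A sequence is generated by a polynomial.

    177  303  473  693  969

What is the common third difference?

6

Δ: 126, 170, 220, 276
Δ²: 44, 50, 56
Δ³: 6, 6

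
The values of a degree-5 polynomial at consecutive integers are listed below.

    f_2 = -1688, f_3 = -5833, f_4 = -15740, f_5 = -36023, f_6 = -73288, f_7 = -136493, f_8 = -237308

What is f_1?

-323

-4145, -9907, -20283, -37265, -63205, -100815
-5762, -10376, -16982, -25940, -37610
-4614, -6606, -8958, -11670
-1992, -2352, -2712
-360, -360
The fifth differences are constant at -360.
Work back: -1992 + 360 = -1632;  -4614 + 1632 = -2982;  -5762 + 2982 = -2780;  -4145 + 2780 = -1365;  -1688 + 1365 = -323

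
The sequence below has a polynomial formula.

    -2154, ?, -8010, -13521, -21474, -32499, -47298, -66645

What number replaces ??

-4383

Using the last 6 terms:
First differences: -5511, -7953, -11025, -14799, -19347
Second differences: -2442, -3072, -3774, -4548
Third differences: -630, -702, -774
Fourth differences: -72, -72
Constant fourth difference = -72.
Extend backward: -630 + 72 = -558;  -2442 + 558 = -1884;  -5511 + 1884 = -3627;  -8010 + 3627 = -4383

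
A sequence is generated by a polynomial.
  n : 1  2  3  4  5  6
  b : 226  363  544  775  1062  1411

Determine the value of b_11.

4296

First differences: 137  181  231  287  349
Second differences: 44  50  56  62
Third differences: 6  6  6
The third differences are constant (6).
62 + 6 = 68;  349 + 68 = 417;  1411 + 417 = 1828
68 + 6 = 74;  417 + 74 = 491;  1828 + 491 = 2319
74 + 6 = 80;  491 + 80 = 571;  2319 + 571 = 2890
80 + 6 = 86;  571 + 86 = 657;  2890 + 657 = 3547
86 + 6 = 92;  657 + 92 = 749;  3547 + 749 = 4296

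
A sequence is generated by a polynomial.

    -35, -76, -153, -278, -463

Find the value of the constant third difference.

-12

D1: -41, -77, -125, -185
D2: -36, -48, -60
D3: -12, -12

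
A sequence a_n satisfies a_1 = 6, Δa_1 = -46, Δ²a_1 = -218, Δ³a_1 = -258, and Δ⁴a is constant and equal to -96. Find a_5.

-2614

Build the table forward from the leading diagonal:
D4: -96, -96, -96, -96, -96
D3: -258, -354, -450, -546, -642
D2: -218, -476, -830, -1280, -1826
D1: -46, -264, -740, -1570, -2850
a: 6, -40, -304, -1044, -2614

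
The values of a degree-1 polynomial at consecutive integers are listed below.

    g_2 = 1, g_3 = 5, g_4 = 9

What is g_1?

-3

4, 4
The first differences are constant at 4.
Work back: 1 − 4 = -3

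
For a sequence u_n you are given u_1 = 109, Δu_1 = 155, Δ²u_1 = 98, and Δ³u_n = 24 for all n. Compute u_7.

2989

Build the table forward from the leading diagonal:
Third differences: 24, 24, 24, 24, 24, 24, 24
Second differences: 98, 122, 146, 170, 194, 218, 242
First differences: 155, 253, 375, 521, 691, 885, 1103
u: 109, 264, 517, 892, 1413, 2104, 2989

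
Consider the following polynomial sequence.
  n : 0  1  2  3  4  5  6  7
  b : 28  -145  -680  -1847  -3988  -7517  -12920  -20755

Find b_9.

-173  -535  -1167  -2141  -3529  -5403  -7835
-362  -632  -974  -1388  -1874  -2432
-270  -342  -414  -486  -558
-72  -72  -72  -72
The fourth differences are constant (-72).
-558 − 72 = -630;  -2432 − 630 = -3062;  -7835 − 3062 = -10897;  -20755 − 10897 = -31652
-630 − 72 = -702;  -3062 − 702 = -3764;  -10897 − 3764 = -14661;  -31652 − 14661 = -46313

-46313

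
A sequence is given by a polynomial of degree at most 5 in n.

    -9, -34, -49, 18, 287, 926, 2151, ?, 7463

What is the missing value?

4226

Using the first 7 terms:
First differences: -25, -15, 67, 269, 639, 1225
Second differences: 10, 82, 202, 370, 586
Third differences: 72, 120, 168, 216
Fourth differences: 48, 48, 48
Constant fourth difference = 48.
Extend forward: 216 + 48 = 264;  586 + 264 = 850;  1225 + 850 = 2075;  2151 + 2075 = 4226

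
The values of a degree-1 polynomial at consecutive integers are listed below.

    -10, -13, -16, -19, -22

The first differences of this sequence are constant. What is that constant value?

-3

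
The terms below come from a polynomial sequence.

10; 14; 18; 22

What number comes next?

4  4  4
First differences constant at 4.
22 + 4 = 26

26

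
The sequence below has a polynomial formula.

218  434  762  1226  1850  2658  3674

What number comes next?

First differences: 216, 328, 464, 624, 808, 1016
Second differences: 112, 136, 160, 184, 208
Third differences: 24, 24, 24, 24
Third differences constant at 24.
208 + 24 = 232;  1016 + 232 = 1248;  3674 + 1248 = 4922

4922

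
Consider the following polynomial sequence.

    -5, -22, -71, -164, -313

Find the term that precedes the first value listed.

-8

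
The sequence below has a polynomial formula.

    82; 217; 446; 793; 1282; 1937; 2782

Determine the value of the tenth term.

6697

Δ: 135, 229, 347, 489, 655, 845
Δ²: 94, 118, 142, 166, 190
Δ³: 24, 24, 24, 24
Third differences constant at 24.
190 + 24 = 214;  845 + 214 = 1059;  2782 + 1059 = 3841
214 + 24 = 238;  1059 + 238 = 1297;  3841 + 1297 = 5138
238 + 24 = 262;  1297 + 262 = 1559;  5138 + 1559 = 6697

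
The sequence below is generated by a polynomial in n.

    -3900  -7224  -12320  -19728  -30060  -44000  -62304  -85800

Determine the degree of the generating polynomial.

4

First differences: -3324, -5096, -7408, -10332, -13940, -18304, -23496
Second differences: -1772, -2312, -2924, -3608, -4364, -5192
Third differences: -540, -612, -684, -756, -828
Fourth differences: -72, -72, -72, -72
The fourth differences are constant, so the polynomial has degree 4.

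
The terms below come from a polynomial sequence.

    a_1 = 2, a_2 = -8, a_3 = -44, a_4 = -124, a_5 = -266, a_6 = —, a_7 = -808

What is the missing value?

-488

Using the first 5 terms:
D1: -10  -36  -80  -142
D2: -26  -44  -62
D3: -18  -18
Constant third difference = -18.
Extend forward: -62 − 18 = -80;  -142 − 80 = -222;  -266 − 222 = -488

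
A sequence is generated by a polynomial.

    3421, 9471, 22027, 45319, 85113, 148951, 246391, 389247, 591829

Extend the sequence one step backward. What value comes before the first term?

943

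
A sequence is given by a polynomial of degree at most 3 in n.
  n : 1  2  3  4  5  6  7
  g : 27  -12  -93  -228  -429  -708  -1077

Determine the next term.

-1548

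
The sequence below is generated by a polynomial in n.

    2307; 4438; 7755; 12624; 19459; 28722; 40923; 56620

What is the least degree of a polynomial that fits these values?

D1: 2131, 3317, 4869, 6835, 9263, 12201, 15697
D2: 1186, 1552, 1966, 2428, 2938, 3496
D3: 366, 414, 462, 510, 558
D4: 48, 48, 48, 48
The fourth differences are constant, so the polynomial has degree 4.

4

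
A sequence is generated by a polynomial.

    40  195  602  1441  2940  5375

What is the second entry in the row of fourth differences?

First differences: 155, 407, 839, 1499, 2435
Second differences: 252, 432, 660, 936
Third differences: 180, 228, 276
Fourth differences: 48, 48

48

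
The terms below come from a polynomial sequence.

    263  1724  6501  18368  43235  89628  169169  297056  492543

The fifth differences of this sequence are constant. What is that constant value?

480

D1: 1461, 4777, 11867, 24867, 46393, 79541, 127887, 195487
D2: 3316, 7090, 13000, 21526, 33148, 48346, 67600
D3: 3774, 5910, 8526, 11622, 15198, 19254
D4: 2136, 2616, 3096, 3576, 4056
D5: 480, 480, 480, 480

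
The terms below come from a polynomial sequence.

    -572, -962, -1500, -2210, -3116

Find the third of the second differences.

-196

First differences: -390, -538, -710, -906
Second differences: -148, -172, -196
Third differences: -24, -24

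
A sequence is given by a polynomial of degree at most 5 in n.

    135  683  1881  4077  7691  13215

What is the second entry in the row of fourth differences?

Δ: 548, 1198, 2196, 3614, 5524
Δ²: 650, 998, 1418, 1910
Δ³: 348, 420, 492
Δ⁴: 72, 72

72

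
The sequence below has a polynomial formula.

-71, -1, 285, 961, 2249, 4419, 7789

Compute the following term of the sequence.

D1: 70 , 286 , 676 , 1288 , 2170 , 3370
D2: 216 , 390 , 612 , 882 , 1200
D3: 174 , 222 , 270 , 318
D4: 48 , 48 , 48
The fourth differences are constant (48).
318 + 48 = 366;  1200 + 366 = 1566;  3370 + 1566 = 4936;  7789 + 4936 = 12725

12725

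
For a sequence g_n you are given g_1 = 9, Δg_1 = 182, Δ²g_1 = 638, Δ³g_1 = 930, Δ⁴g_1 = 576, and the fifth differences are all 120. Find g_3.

Build the table forward from the leading diagonal:
Fifth differences: 120, 120, 120
Fourth differences: 576, 696, 816
Third differences: 930, 1506, 2202
Second differences: 638, 1568, 3074
First differences: 182, 820, 2388
g: 9, 191, 1011

1011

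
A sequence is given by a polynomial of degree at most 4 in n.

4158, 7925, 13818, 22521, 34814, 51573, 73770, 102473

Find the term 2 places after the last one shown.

184149

First differences: 3767  5893  8703  12293  16759  22197  28703
Second differences: 2126  2810  3590  4466  5438  6506
Third differences: 684  780  876  972  1068
Fourth differences: 96  96  96  96
Fourth differences constant at 96.
1068 + 96 = 1164;  6506 + 1164 = 7670;  28703 + 7670 = 36373;  102473 + 36373 = 138846
1164 + 96 = 1260;  7670 + 1260 = 8930;  36373 + 8930 = 45303;  138846 + 45303 = 184149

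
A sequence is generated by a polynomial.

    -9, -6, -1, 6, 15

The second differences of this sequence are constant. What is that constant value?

D1: 3, 5, 7, 9
D2: 2, 2, 2

2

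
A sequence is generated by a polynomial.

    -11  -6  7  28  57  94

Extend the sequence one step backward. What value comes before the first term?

Δ: 5, 13, 21, 29, 37
Δ²: 8, 8, 8, 8
The second differences are constant at 8.
Work back: 5 − 8 = -3;  -11 + 3 = -8

-8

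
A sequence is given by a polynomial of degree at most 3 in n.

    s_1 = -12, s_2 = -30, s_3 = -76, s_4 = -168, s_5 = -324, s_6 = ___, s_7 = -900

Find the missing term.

Using the first 5 terms:
-18, -46, -92, -156
-28, -46, -64
-18, -18
Constant third difference = -18.
Extend forward: -64 − 18 = -82;  -156 − 82 = -238;  -324 − 238 = -562

-562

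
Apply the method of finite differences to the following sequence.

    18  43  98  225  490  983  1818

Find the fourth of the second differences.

First differences: 25, 55, 127, 265, 493, 835
Second differences: 30, 72, 138, 228, 342
Third differences: 42, 66, 90, 114
Fourth differences: 24, 24, 24

228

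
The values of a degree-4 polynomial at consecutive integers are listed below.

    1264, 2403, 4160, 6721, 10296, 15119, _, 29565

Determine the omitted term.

Using the first 6 terms:
1139  1757  2561  3575  4823
618  804  1014  1248
186  210  234
24  24
Constant fourth difference = 24.
Extend forward: 234 + 24 = 258;  1248 + 258 = 1506;  4823 + 1506 = 6329;  15119 + 6329 = 21448

21448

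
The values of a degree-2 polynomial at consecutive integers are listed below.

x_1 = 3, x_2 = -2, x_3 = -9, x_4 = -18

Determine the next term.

-29

First differences: -5 , -7 , -9
Second differences: -2 , -2
Constant second difference = -2, so extend:
-9 − 2 = -11;  -18 − 11 = -29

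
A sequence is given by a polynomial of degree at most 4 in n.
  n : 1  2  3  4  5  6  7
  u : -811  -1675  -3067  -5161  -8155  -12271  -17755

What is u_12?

Δ: -864, -1392, -2094, -2994, -4116, -5484
Δ²: -528, -702, -900, -1122, -1368
Δ³: -174, -198, -222, -246
Δ⁴: -24, -24, -24
Fourth differences constant at -24.
-246 − 24 = -270;  -1368 − 270 = -1638;  -5484 − 1638 = -7122;  -17755 − 7122 = -24877
-270 − 24 = -294;  -1638 − 294 = -1932;  -7122 − 1932 = -9054;  -24877 − 9054 = -33931
-294 − 24 = -318;  -1932 − 318 = -2250;  -9054 − 2250 = -11304;  -33931 − 11304 = -45235
-318 − 24 = -342;  -2250 − 342 = -2592;  -11304 − 2592 = -13896;  -45235 − 13896 = -59131
-342 − 24 = -366;  -2592 − 366 = -2958;  -13896 − 2958 = -16854;  -59131 − 16854 = -75985

-75985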